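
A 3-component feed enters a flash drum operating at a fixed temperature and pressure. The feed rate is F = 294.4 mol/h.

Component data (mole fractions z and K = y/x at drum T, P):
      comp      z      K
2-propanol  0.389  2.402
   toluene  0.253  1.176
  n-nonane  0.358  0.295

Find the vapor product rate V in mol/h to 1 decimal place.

Rachford–Rice: g(V/F) = Σ zᵢ(Kᵢ−1)/(1+V/F(Kᵢ−1)) = 0.
Check two-phase: ΣzᵢKᵢ = 1.338 > 1 and Σzᵢ/Kᵢ = 1.591 > 1, so g(0) = 0.338 > 0 and g(1) = -0.591 < 0.
Newton iteration, V/F⁰ = 0.5:
  V/F = 0.500: g = -0.0282, g' = -0.695 → V/F = 0.459
Converged at V/F = 0.459.
Then V = V/F·F = 0.4589·294.4 = 135.1 mol/h and L = F − V = 159.3 mol/h.

V = 135.1 mol/h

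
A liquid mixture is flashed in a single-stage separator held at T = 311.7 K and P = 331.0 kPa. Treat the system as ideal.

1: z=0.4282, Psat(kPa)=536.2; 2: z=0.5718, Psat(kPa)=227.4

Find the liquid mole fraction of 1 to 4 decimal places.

Raoult's law: Kᵢ = Pᵢˢᵃᵗ/P = Pᵢˢᵃᵗ/331.0.
  K_1 = 536.2/331.0 = 1.619940, K_2 = 227.4/331.0 = 0.687009
Material balance + equilibrium reduce to Σ zᵢ(Kᵢ−1)/(1+β(Kᵢ−1)) = 0.
Feasibility: ΣzᵢKᵢ = 1.0865, Σzᵢ/Kᵢ = 1.0966 — both > 1, two phases present.
Iterate (Newton) starting at β = 0.32:
  β = 0.3200: g = 0.02263, g' = -0.1838 → β = 0.4431
  β = 0.4431: g = 0.00046, g' = -0.1768 → β = 0.4457
Converged at β = 0.4457.
Compositions from xᵢ = zᵢ/(1+β(Kᵢ−1)), yᵢ = Kᵢxᵢ:
  1: x = 0.3355, y = 0.5435
  2: x = 0.6645, y = 0.4565

x_1 = 0.3355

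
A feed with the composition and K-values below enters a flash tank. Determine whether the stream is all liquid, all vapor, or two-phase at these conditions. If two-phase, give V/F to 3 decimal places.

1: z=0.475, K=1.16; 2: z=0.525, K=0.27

all liquid

ΣzᵢKᵢ = 0.693; Σzᵢ/Kᵢ = 2.354.
Since ΣzᵢKᵢ < 1 the mixture is below its bubble point — single liquid phase.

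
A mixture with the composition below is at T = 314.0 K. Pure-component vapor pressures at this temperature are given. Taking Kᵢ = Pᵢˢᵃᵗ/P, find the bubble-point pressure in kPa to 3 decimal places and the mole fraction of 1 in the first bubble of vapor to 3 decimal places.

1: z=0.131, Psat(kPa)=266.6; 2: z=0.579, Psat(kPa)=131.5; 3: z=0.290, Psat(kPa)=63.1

At the bubble point ψ → 0, so ΣzᵢKᵢ = 1 with Kᵢ = Pᵢˢᵃᵗ/P ⇒ P = ΣzᵢPᵢˢᵃᵗ.
P = 0.131·266.6 + 0.579·131.5 + 0.290·63.1 = 129.362 kPa
yᵢ = zᵢPᵢˢᵃᵗ/P ⇒ y_1 = 0.131·266.6/129.362 = 0.270

Pbub = 129.362 kPa, y_1 = 0.270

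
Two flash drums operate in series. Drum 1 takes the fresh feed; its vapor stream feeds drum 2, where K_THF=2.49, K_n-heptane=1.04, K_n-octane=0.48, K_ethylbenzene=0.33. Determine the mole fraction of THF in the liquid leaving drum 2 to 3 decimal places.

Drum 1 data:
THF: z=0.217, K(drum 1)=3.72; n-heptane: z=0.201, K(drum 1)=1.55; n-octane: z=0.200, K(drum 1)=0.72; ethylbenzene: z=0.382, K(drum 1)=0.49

Drum 1:
Material balance + equilibrium reduce to Σ zᵢ(Kᵢ−1)/(1+ψ₁(Kᵢ−1)) = 0.
Feasibility: ΣzᵢKᵢ = 1.450, Σzᵢ/Kᵢ = 1.245 — both > 1, two phases present.
Newton–Raphson from ψ₁ = 0.62:
  ψ₁ = 0.620: g = -0.0505, g' = -0.492 → ψ₁ = 0.517
  ψ₁ = 0.517: g = 0.0012, g' = -0.519 → ψ₁ = 0.520
Converged at ψ₁ = 0.520.
Drum-1 compositions:
  THF: x = 0.090, y = 0.335
  n-heptane: x = 0.156, y = 0.242
  n-octane: x = 0.234, y = 0.169
  ethylbenzene: x = 0.520, y = 0.255
Drum-2 feed = drum-1 vapor: z₂ = (0.3345, 0.2423, 0.1685, 0.2547).
Drum 2:
Material balance + equilibrium reduce to Σ zᵢ(Kᵢ−1)/(1+ψ₂(Kᵢ−1)) = 0.
g(0) = ΣzᵢKᵢ − 1 = 0.250 and g(1) = 1 − Σzᵢ/Kᵢ = -0.490, so a root lies in (0, 1).
Iterate (Newton) starting at ψ₂ = 0.5:
  ψ₂ = 0.500: g = -0.0798, g' = -0.586 → ψ₂ = 0.364
  ψ₂ = 0.364: g = -0.0009, g' = -0.582 → ψ₂ = 0.362
Converged at ψ₂ = 0.362.
  THF: x = 0.217, y = 0.541
  n-heptane: x = 0.239, y = 0.248
  n-octane: x = 0.208, y = 0.100
  ethylbenzene: x = 0.336, y = 0.111

x_THF (drum 2) = 0.217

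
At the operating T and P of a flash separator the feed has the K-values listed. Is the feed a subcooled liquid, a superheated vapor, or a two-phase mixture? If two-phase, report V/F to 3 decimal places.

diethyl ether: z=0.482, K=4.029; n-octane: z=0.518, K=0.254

ΣzᵢKᵢ = 2.074; Σzᵢ/Kᵢ = 2.159.
Both exceed 1, so a two-phase solution exists.
Material balance + equilibrium reduce to Σ zᵢ(Kᵢ−1)/(1+ψ(Kᵢ−1)) = 0.
Newton iteration, ψ⁰ = 0.5:
  ψ = 0.500: g = -0.0357, g' = -1.433 → ψ = 0.475
Converged at ψ = 0.475.

two-phase, V/F = 0.475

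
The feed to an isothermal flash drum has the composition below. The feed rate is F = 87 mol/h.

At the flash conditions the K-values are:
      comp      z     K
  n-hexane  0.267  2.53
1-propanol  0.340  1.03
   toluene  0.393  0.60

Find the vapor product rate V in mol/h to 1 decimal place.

V = 57.3 mol/h

Rachford–Rice: g(β) = Σ zᵢ(Kᵢ−1)/(1+β(Kᵢ−1)) = 0.
Check two-phase: ΣzᵢKᵢ = 1.262 > 1 and Σzᵢ/Kᵢ = 1.091 > 1, so g(0) = 0.262 > 0 and g(1) = -0.091 < 0.
Iterate (Newton) starting at β = 0.5:
  β = 0.500: g = 0.0450, g' = -0.299 → β = 0.650
  β = 0.650: g = 0.0023, g' = -0.272 → β = 0.659
Converged at β = 0.659.
Then V = β·F = 0.6588·87 = 57.3 mol/h and L = F − V = 29.7 mol/h.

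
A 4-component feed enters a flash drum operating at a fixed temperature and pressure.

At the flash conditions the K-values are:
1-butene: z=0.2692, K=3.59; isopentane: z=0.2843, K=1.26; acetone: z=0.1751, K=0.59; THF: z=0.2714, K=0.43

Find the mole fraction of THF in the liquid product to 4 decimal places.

x_THF = 0.4168

Let β = V/F and solve Σ zᵢ(Kᵢ−1)/(1+β(Kᵢ−1)) = 0.
Feasibility: ΣzᵢKᵢ = 1.5447, Σzᵢ/Kᵢ = 1.2286 — both > 1, two phases present.
Newton iteration, β⁰ = 0.36:
  β = 0.3600: g = 0.14954, g' = -0.6798 → β = 0.5800
  β = 0.5800: g = 0.01759, g' = -0.5504 → β = 0.6120
  β = 0.6120: g = 0.00009, g' = -0.5450 → β = 0.6121
Converged at β = 0.6121.
Compositions from xᵢ = zᵢ/(1+β(Kᵢ−1)), yᵢ = Kᵢxᵢ:
  1-butene: x = 0.1041, y = 0.3738
  isopentane: x = 0.2453, y = 0.3090
  acetone: x = 0.2338, y = 0.1379
  THF: x = 0.4168, y = 0.1792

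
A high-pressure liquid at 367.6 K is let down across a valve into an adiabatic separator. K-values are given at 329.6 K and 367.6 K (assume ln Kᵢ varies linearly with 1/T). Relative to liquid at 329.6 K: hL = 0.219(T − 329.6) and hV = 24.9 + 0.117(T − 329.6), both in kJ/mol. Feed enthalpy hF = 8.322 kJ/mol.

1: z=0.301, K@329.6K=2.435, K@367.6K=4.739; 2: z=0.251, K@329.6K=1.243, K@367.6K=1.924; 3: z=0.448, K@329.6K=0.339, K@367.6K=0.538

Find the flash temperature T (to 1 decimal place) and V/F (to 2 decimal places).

T = 331.4 K, V/F = 0.32

Adiabatic flash: solve Rachford–Rice at each trial T, then check hF = ψ·hV(T) + (1−ψ)·hL(T).
  T = 329.6 K: K = (2.435, 1.243, 0.339), RR gives ψ = 0.283, H_out = 7.046 kJ/mol
  T = 367.6 K: K = (4.739, 1.924, 0.538), RR gives ψ = 0.953, H_out = 28.364 kJ/mol
  T = 348.6 K: K = (3.459, 1.565, 0.432), RR gives ψ = 0.629, H_out = 18.600 kJ/mol
  T = 339.1 K: K = (2.917, 1.399, 0.384), RR gives ψ = 0.469, H_out = 13.315 kJ/mol
  T = 334.4 K: K = (2.671, 1.321, 0.361), RR gives ψ = 0.383, H_out = 10.389 kJ/mol
  T = 332.0 K: K = (2.551, 1.282, 0.350), RR gives ψ = 0.334, H_out = 8.771 kJ/mol
Linear interpolation between T = 329.6 (H_out = 7.046) and T = 332.0 (H_out = 8.771) on hF = 8.322 gives T ≈ 331.4 K, at which ψ = 0.32.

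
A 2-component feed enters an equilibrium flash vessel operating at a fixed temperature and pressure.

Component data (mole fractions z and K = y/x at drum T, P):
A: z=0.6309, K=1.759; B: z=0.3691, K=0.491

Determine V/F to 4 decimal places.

V/F = 0.7532

Material balance + equilibrium reduce to Σ zᵢ(Kᵢ−1)/(1+V/F(Kᵢ−1)) = 0.
g(0) = ΣzᵢKᵢ − 1 = 0.2910 and g(1) = 1 − Σzᵢ/Kᵢ = -0.1104, so a root lies in (0, 1).
Binary case is linear: z₁(K₁−1)(1+V/F(K₂−1)) + z₂(K₂−1)(1+V/F(K₁−1)) = 0
⇒ V/F = [z₁(K₁−1)+z₂(K₂−1)] / [−(K₁−1)(K₂−1)] = 0.29098/0.38633 = 0.7532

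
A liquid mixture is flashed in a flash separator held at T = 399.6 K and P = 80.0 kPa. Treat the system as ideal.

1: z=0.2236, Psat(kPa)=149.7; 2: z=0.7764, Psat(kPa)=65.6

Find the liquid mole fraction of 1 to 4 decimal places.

x_1 = 0.1712

Raoult's law: Kᵢ = Pᵢˢᵃᵗ/P = Pᵢˢᵃᵗ/80.0.
  K_1 = 149.7/80.0 = 1.871250, K_2 = 65.6/80.0 = 0.820000
Material balance + equilibrium reduce to Σ zᵢ(Kᵢ−1)/(1+β(Kᵢ−1)) = 0.
Check two-phase: ΣzᵢKᵢ = 1.0551 > 1 and Σzᵢ/Kᵢ = 1.0663 > 1, so g(0) = 0.0551 > 0 and g(1) = -0.0663 < 0.
Binary case is linear: z₁(K₁−1)(1+β(K₂−1)) + z₂(K₂−1)(1+β(K₁−1)) = 0
⇒ β = [z₁(K₁−1)+z₂(K₂−1)] / [−(K₁−1)(K₂−1)] = 0.05506/0.15683 = 0.3511
Compositions from xᵢ = zᵢ/(1+β(Kᵢ−1)), yᵢ = Kᵢxᵢ:
  1: x = 0.1712, y = 0.3204
  2: x = 0.8288, y = 0.6796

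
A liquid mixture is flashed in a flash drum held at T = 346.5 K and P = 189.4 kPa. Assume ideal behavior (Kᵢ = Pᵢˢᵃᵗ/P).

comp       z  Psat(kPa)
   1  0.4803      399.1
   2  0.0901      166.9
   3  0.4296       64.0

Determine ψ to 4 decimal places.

Raoult's law: Kᵢ = Pᵢˢᵃᵗ/P = Pᵢˢᵃᵗ/189.4.
  K_1 = 399.1/189.4 = 2.107181, K_2 = 166.9/189.4 = 0.881204, K_3 = 64.0/189.4 = 0.337909
Let ψ = V/F and solve Σ zᵢ(Kᵢ−1)/(1+ψ(Kᵢ−1)) = 0.
Check two-phase: ΣzᵢKᵢ = 1.2366 > 1 and Σzᵢ/Kᵢ = 1.6015 > 1, so g(0) = 0.2366 > 0 and g(1) = -0.6015 < 0.
Iterate (Newton) starting at ψ = 0.47:
  ψ = 0.4700: g = -0.07450, g' = -0.6530 → ψ = 0.3559
  ψ = 0.3559: g = -0.00184, g' = -0.6267 → ψ = 0.3530
Converged at ψ = 0.3530.

ψ = 0.3530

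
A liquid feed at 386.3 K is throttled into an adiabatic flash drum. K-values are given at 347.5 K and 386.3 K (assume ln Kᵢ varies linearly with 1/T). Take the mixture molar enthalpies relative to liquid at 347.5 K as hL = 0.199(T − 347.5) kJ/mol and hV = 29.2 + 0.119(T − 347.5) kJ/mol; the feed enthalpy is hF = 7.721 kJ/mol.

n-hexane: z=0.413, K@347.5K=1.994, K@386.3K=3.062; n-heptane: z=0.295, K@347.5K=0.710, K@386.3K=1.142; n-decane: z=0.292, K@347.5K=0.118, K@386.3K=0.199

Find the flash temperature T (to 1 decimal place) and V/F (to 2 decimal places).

T = 354.4 K, V/F = 0.22

Adiabatic flash: solve Rachford–Rice at each trial T, then check hF = ψ·hV(T) + (1−ψ)·hL(T).
  T = 347.5 K: K = (1.994, 0.710, 0.118), RR gives ψ = 0.104, H_out = 3.050 kJ/mol
  T = 386.3 K: K = (3.062, 1.142, 0.199), RR gives ψ = 0.570, H_out = 22.592 kJ/mol
  T = 366.9 K: K = (2.499, 0.912, 0.155), RR gives ψ = 0.385, H_out = 14.511 kJ/mol
  T = 357.2 K: K = (2.239, 0.807, 0.136), RR gives ψ = 0.262, H_out = 9.391 kJ/mol
  T = 352.4 K: K = (2.116, 0.758, 0.127), RR gives ψ = 0.190, H_out = 6.443 kJ/mol
  T = 354.8 K: K = (2.177, 0.783, 0.131), RR gives ψ = 0.227, H_out = 7.958 kJ/mol
Linear interpolation between T = 352.4 (H_out = 6.443) and T = 354.8 (H_out = 7.958) on hF = 7.721 gives T ≈ 354.4 K, at which ψ = 0.22.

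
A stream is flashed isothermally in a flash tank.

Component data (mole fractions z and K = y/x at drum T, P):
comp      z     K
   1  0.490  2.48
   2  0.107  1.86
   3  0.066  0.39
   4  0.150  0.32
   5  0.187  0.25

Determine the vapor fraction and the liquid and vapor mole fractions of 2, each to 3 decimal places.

Newton–Raphson from ψ = 0.68:
  ψ = 0.680: g = -0.1252, g' = -1.048 → ψ = 0.560
  ψ = 0.560: g = -0.0095, g' = -0.908 → ψ = 0.550
Converged at ψ = 0.550.
Compositions from xᵢ = zᵢ/(1+ψ(Kᵢ−1)), yᵢ = Kᵢxᵢ:
  1: x = 0.270, y = 0.670
  2: x = 0.073, y = 0.135
  3: x = 0.099, y = 0.039
  4: x = 0.240, y = 0.077
  5: x = 0.318, y = 0.080

ψ = 0.550, x_2 = 0.073, y_2 = 0.135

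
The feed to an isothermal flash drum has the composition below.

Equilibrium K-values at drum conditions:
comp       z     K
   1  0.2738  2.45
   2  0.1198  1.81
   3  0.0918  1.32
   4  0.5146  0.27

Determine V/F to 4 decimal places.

V/F = 0.1735

Rachford–Rice: g(V/F) = Σ zᵢ(Kᵢ−1)/(1+V/F(Kᵢ−1)) = 0.
Check two-phase: ΣzᵢKᵢ = 1.1478 > 1 and Σzᵢ/Kᵢ = 2.1534 > 1, so g(0) = 0.1478 > 0 and g(1) = -1.1534 < 0.
Newton iteration, V/F⁰ = 0.5:
  V/F = 0.5000: g = -0.26705, g' = -0.9204 → V/F = 0.2098
  V/F = 0.2098: g = -0.02875, g' = -0.7865 → V/F = 0.1733
  V/F = 0.1733: g = 0.00015, g' = -0.7960 → V/F = 0.1735
Converged at V/F = 0.1735.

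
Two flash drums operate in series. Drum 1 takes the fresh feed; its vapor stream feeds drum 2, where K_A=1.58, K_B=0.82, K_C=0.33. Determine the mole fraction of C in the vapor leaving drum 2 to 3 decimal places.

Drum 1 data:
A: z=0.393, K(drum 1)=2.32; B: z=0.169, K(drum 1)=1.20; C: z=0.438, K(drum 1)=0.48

y_C (drum 2) = 0.115

Drum 1:
Let ψ₁ = V/F and solve Σ zᵢ(Kᵢ−1)/(1+ψ₁(Kᵢ−1)) = 0.
Check two-phase: ΣzᵢKᵢ = 1.325 > 1 and Σzᵢ/Kᵢ = 1.223 > 1, so g(0) = 0.325 > 0 and g(1) = -0.223 < 0.
Newton–Raphson from ψ₁ = 0.65:
  ψ₁ = 0.650: g = -0.0349, g' = -0.474 → ψ₁ = 0.576
Converged at ψ₁ = 0.576.
Drum-1 compositions:
  A: x = 0.223, y = 0.518
  B: x = 0.152, y = 0.182
  C: x = 0.625, y = 0.300
Drum-2 feed = drum-1 vapor: z₂ = (0.5181, 0.1819, 0.3001).
Drum 2:
Iterate (Newton) starting at ψ₂ = 0.5:
  ψ₂ = 0.500: g = -0.1054, g' = -0.416 → ψ₂ = 0.247
  ψ₂ = 0.247: g = -0.0123, g' = -0.333 → ψ₂ = 0.210
Converged at ψ₂ = 0.210.
  A: x = 0.462, y = 0.730
  B: x = 0.189, y = 0.155
  C: x = 0.349, y = 0.115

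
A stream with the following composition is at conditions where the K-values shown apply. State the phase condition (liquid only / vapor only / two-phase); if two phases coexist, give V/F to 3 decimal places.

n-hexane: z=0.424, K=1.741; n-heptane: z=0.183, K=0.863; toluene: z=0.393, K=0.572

ΣzᵢKᵢ = 1.121; Σzᵢ/Kᵢ = 1.143.
Both exceed 1, so a two-phase solution exists.
Iterate (Newton) starting at ψ = 0.5:
  ψ = 0.500: g = -0.0117, g' = -0.244 → ψ = 0.452
Converged at ψ = 0.452.

two-phase, V/F = 0.452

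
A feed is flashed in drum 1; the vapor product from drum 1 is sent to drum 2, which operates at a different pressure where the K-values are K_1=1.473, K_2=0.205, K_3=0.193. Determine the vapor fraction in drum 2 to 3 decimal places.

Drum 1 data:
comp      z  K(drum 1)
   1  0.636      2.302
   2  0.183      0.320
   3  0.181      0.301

Drum 1:
Let ψ₁ = V/F and solve Σ zᵢ(Kᵢ−1)/(1+ψ₁(Kᵢ−1)) = 0.
g(0) = ΣzᵢKᵢ − 1 = 0.577 and g(1) = 1 − Σzᵢ/Kᵢ = -0.449, so a root lies in (0, 1).
Iterate (Newton) starting at ψ₁ = 0.5:
  ψ₁ = 0.500: g = 0.1185, g' = -0.799 → ψ₁ = 0.648
  ψ₁ = 0.648: g = -0.0049, g' = -0.884 → ψ₁ = 0.643
Converged at ψ₁ = 0.643.
Drum-1 compositions:
  1: x = 0.346, y = 0.797
  2: x = 0.325, y = 0.104
  3: x = 0.329, y = 0.099
Drum-2 feed = drum-1 vapor: z₂ = (0.7970, 0.1040, 0.0989).
Drum 2:
Let ψ₂ = V/F and solve Σ zᵢ(Kᵢ−1)/(1+ψ₂(Kᵢ−1)) = 0.
g(0) = ΣzᵢKᵢ − 1 = 0.214 and g(1) = 1 − Σzᵢ/Kᵢ = -0.561, so a root lies in (0, 1).
Iterate (Newton) starting at ψ₂ = 0.69:
  ψ₂ = 0.690: g = -0.0791, g' = -0.752 → ψ₂ = 0.585
  ψ₂ = 0.585: g = -0.0104, g' = -0.570 → ψ₂ = 0.566
Converged at ψ₂ = 0.566.
  1: x = 0.629, y = 0.926
  2: x = 0.189, y = 0.039
  3: x = 0.182, y = 0.035

V/F (drum 2) = 0.566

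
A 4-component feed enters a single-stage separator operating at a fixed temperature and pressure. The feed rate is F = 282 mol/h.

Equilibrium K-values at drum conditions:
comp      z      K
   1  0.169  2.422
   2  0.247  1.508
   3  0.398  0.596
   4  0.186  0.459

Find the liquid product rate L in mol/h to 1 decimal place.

L = 216.2 mol/h

Newton iteration, ψ⁰ = 0.5:
  ψ = 0.500: g = -0.0989, g' = -0.362 → ψ = 0.226
  ψ = 0.226: g = 0.0027, g' = -0.396 → ψ = 0.233
Converged at ψ = 0.233.
Then V = ψ·F = 0.2332·282 = 65.8 mol/h and L = F − V = 216.2 mol/h.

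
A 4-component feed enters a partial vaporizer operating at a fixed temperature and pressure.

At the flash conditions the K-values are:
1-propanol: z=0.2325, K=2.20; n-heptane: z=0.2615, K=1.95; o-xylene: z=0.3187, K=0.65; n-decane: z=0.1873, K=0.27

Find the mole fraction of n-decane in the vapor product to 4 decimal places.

y_n-decane = 0.0784

Rachford–Rice: g(ψ) = Σ zᵢ(Kᵢ−1)/(1+ψ(Kᵢ−1)) = 0.
Feasibility: ΣzᵢKᵢ = 1.2792, Σzᵢ/Kᵢ = 1.4238 — both > 1, two phases present.
Iterate (Newton) starting at ψ = 0.45:
  ψ = 0.4500: g = 0.01918, g' = -0.5333 → ψ = 0.4860
  ψ = 0.4860: g = -0.00012, g' = -0.5405 → ψ = 0.4857
Converged at ψ = 0.4857.
Compositions from xᵢ = zᵢ/(1+ψ(Kᵢ−1)), yᵢ = Kᵢxᵢ:
  1-propanol: x = 0.1469, y = 0.3231
  n-heptane: x = 0.1789, y = 0.3489
  o-xylene: x = 0.3840, y = 0.2496
  n-decane: x = 0.2902, y = 0.0784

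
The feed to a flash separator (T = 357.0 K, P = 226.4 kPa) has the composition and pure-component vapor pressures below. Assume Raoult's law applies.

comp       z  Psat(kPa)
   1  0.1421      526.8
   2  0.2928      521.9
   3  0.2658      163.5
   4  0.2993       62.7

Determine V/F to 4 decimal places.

V/F = 0.3798

Raoult's law: Kᵢ = Pᵢˢᵃᵗ/P = Pᵢˢᵃᵗ/226.4.
  K_1 = 526.8/226.4 = 2.326855, K_2 = 521.9/226.4 = 2.305212, K_3 = 163.5/226.4 = 0.722173, K_4 = 62.7/226.4 = 0.276943
Newton–Raphson from V/F = 0.5:
  V/F = 0.5000: g = -0.08011, g' = -0.6846 → V/F = 0.3830
  V/F = 0.3830: g = -0.00211, g' = -0.6567 → V/F = 0.3798
Converged at V/F = 0.3798.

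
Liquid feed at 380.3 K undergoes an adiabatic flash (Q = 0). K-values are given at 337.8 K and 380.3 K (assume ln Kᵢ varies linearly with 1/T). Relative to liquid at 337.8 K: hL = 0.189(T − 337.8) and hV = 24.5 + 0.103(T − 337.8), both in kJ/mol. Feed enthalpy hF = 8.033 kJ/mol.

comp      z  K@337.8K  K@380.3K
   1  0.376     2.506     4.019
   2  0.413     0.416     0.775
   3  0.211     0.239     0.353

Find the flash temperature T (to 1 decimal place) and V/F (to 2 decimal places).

T = 346.0 K, V/F = 0.27

Adiabatic flash: solve Rachford–Rice at each trial T, then check hF = ψ·hV(T) + (1−ψ)·hL(T).
  T = 337.8 K: K = (2.506, 0.416, 0.239), RR gives ψ = 0.168, H_out = 4.127 kJ/mol
  T = 380.3 K: K = (4.019, 0.775, 0.353), RR gives ψ = 0.707, H_out = 22.771 kJ/mol
  T = 359.1 K: K = (3.220, 0.579, 0.294), RR gives ψ = 0.431, H_out = 13.792 kJ/mol
  T = 348.5 K: K = (2.853, 0.494, 0.266), RR gives ψ = 0.303, H_out = 9.167 kJ/mol
  T = 343.1 K: K = (2.675, 0.453, 0.252), RR gives ψ = 0.237, H_out = 6.693 kJ/mol
  T = 345.8 K: K = (2.763, 0.473, 0.259), RR gives ψ = 0.270, H_out = 7.944 kJ/mol
  T = 347.1 K: K = (2.806, 0.483, 0.262), RR gives ψ = 0.286, H_out = 8.536 kJ/mol
Linear interpolation between T = 345.8 (H_out = 7.944) and T = 347.1 (H_out = 8.536) on hF = 8.033 gives T ≈ 346.0 K, at which ψ = 0.27.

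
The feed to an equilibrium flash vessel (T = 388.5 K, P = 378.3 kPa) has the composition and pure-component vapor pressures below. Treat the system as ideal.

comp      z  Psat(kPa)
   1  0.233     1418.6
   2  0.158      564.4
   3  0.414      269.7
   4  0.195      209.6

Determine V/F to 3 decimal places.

V/F = 0.705

Raoult's law: Kᵢ = Pᵢˢᵃᵗ/P = Pᵢˢᵃᵗ/378.3.
  K_1 = 1418.6/378.3 = 3.74993, K_2 = 564.4/378.3 = 1.49194, K_3 = 269.7/378.3 = 0.71293, K_4 = 209.6/378.3 = 0.55406
Material balance + equilibrium reduce to Σ zᵢ(Kᵢ−1)/(1+V/F(Kᵢ−1)) = 0.
Feasibility: ΣzᵢKᵢ = 1.513, Σzᵢ/Kᵢ = 1.101 — both > 1, two phases present.
Newton iteration, V/F⁰ = 0.5:
  V/F = 0.500: g = 0.0815, g' = -0.448 → V/F = 0.682
  V/F = 0.682: g = 0.0083, g' = -0.367 → V/F = 0.705
Converged at V/F = 0.705.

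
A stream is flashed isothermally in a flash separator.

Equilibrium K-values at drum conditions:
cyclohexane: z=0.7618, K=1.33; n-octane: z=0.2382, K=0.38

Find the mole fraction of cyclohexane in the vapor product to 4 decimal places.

Rachford–Rice: g(ψ) = Σ zᵢ(Kᵢ−1)/(1+ψ(Kᵢ−1)) = 0.
g(0) = ΣzᵢKᵢ − 1 = 0.1037 and g(1) = 1 − Σzᵢ/Kᵢ = -0.1996, so a root lies in (0, 1).
Binary case is linear: z₁(K₁−1)(1+ψ(K₂−1)) + z₂(K₂−1)(1+ψ(K₁−1)) = 0
⇒ ψ = [z₁(K₁−1)+z₂(K₂−1)] / [−(K₁−1)(K₂−1)] = 0.10371/0.20460 = 0.5069
Compositions from xᵢ = zᵢ/(1+ψ(Kᵢ−1)), yᵢ = Kᵢxᵢ:
  cyclohexane: x = 0.6526, y = 0.8680
  n-octane: x = 0.3474, y = 0.1320

y_cyclohexane = 0.8680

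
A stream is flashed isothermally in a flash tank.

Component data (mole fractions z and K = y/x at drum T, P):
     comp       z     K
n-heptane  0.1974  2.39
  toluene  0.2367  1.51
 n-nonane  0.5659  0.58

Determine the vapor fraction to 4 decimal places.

Rachford–Rice: g(ψ) = Σ zᵢ(Kᵢ−1)/(1+ψ(Kᵢ−1)) = 0.
Feasibility: ΣzᵢKᵢ = 1.1574, Σzᵢ/Kᵢ = 1.2150 — both > 1, two phases present.
Newton–Raphson from ψ = 0.6:
  ψ = 0.6000: g = -0.07571, g' = -0.3279 → ψ = 0.3691
  ψ = 0.3691: g = 0.00165, g' = -0.3500 → ψ = 0.3738
Converged at ψ = 0.3738.

ψ = 0.3738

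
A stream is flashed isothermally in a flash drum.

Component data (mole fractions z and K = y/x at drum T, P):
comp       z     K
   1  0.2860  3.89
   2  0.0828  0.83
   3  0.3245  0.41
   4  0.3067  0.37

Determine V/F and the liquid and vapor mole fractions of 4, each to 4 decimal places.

Rachford–Rice: g(V/F) = Σ zᵢ(Kᵢ−1)/(1+V/F(Kᵢ−1)) = 0.
Feasibility: ΣzᵢKᵢ = 1.4278, Σzᵢ/Kᵢ = 1.7937 — both > 1, two phases present.
Newton–Raphson from V/F = 0.5:
  V/F = 0.5000: g = -0.23097, g' = -0.8891 → V/F = 0.2402
  V/F = 0.2402: g = 0.02242, g' = -1.1571 → V/F = 0.2596
  V/F = 0.2596: g = 0.00043, g' = -1.1139 → V/F = 0.2600
Converged at V/F = 0.2600.
Compositions from xᵢ = zᵢ/(1+V/F(Kᵢ−1)), yᵢ = Kᵢxᵢ:
  1: x = 0.1633, y = 0.6352
  2: x = 0.0866, y = 0.0719
  3: x = 0.3833, y = 0.1572
  4: x = 0.3668, y = 0.1357

V/F = 0.2600, x_4 = 0.3668, y_4 = 0.1357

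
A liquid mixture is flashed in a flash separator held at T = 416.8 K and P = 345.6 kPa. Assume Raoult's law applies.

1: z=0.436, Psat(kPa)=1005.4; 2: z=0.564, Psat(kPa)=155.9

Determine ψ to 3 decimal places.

ψ = 0.499

Raoult's law: Kᵢ = Pᵢˢᵃᵗ/P = Pᵢˢᵃᵗ/345.6.
  K_1 = 1005.4/345.6 = 2.90914, K_2 = 155.9/345.6 = 0.45110
Let ψ = V/F and solve Σ zᵢ(Kᵢ−1)/(1+ψ(Kᵢ−1)) = 0.
g(0) = ΣzᵢKᵢ − 1 = 0.523 and g(1) = 1 − Σzᵢ/Kᵢ = -0.400, so a root lies in (0, 1).
Newton iteration, ψ⁰ = 0.5:
  ψ = 0.500: g = -0.0008, g' = -0.739 → ψ = 0.499
Converged at ψ = 0.499.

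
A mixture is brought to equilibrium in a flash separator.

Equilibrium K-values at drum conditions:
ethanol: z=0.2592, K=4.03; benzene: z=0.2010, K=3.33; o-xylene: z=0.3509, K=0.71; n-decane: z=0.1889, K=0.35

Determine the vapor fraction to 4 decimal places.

ψ = 0.8063

Let ψ = V/F and solve Σ zᵢ(Kᵢ−1)/(1+ψ(Kᵢ−1)) = 0.
Feasibility: ΣzᵢKᵢ = 2.0292, Σzᵢ/Kᵢ = 1.1586 — both > 1, two phases present.
Iterate (Newton) starting at ψ = 0.44:
  ψ = 0.4400: g = 0.27925, g' = -0.8985 → ψ = 0.7508
  ψ = 0.7508: g = 0.04026, g' = -0.7189 → ψ = 0.8068
  ψ = 0.8068: g = -0.00038, g' = -0.7353 → ψ = 0.8063
Converged at ψ = 0.8063.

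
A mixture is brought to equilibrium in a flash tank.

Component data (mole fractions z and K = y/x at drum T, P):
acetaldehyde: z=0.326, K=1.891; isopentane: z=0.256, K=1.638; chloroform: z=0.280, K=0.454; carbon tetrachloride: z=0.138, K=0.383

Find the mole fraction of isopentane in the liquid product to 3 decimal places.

x_isopentane = 0.196

Newton–Raphson from β = 0.5:
  β = 0.500: g = -0.0086, g' = -0.452 → β = 0.481
Converged at β = 0.481.
Compositions from xᵢ = zᵢ/(1+β(Kᵢ−1)), yᵢ = Kᵢxᵢ:
  acetaldehyde: x = 0.228, y = 0.432
  isopentane: x = 0.196, y = 0.321
  chloroform: x = 0.380, y = 0.172
  carbon tetrachloride: x = 0.196, y = 0.075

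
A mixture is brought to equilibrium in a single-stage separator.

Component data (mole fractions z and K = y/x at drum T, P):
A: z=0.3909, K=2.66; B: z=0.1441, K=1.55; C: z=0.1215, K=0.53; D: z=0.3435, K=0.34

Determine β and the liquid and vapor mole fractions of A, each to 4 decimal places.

Rachford–Rice: g(β) = Σ zᵢ(Kᵢ−1)/(1+β(Kᵢ−1)) = 0.
Feasibility: ΣzᵢKᵢ = 1.4443, Σzᵢ/Kᵢ = 1.4795 — both > 1, two phases present.
Iterate (Newton) starting at β = 0.66:
  β = 0.6600: g = -0.11667, g' = -0.7949 → β = 0.5132
  β = 0.5132: g = -0.00590, g' = -0.7294 → β = 0.5051
Converged at β = 0.5051.
Compositions from xᵢ = zᵢ/(1+β(Kᵢ−1)), yᵢ = Kᵢxᵢ:
  A: x = 0.2126, y = 0.5656
  B: x = 0.1128, y = 0.1748
  C: x = 0.1593, y = 0.0844
  D: x = 0.5153, y = 0.1752

β = 0.5051, x_A = 0.2126, y_A = 0.5656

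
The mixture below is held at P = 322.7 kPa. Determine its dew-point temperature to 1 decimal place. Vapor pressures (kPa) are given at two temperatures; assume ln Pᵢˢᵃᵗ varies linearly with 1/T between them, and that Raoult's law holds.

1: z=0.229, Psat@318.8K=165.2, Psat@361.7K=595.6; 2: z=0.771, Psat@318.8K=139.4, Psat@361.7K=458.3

Dew-point temperature: Σzᵢ·P/Pᵢˢᵃᵗ(T) = 1. Interpolate ln Pᵢˢᵃᵗ = aᵢ + bᵢ/T.
  T = 318.8 K: ΣzᵢP/Pᵢˢᵃᵗ = 2.2321
  T = 361.7 K: ΣzᵢP/Pᵢˢᵃᵗ = 0.6670
  T = 340.2 K: ΣzᵢP/Pᵢˢᵃᵗ = 1.1760
  T = 350.9 K: ΣzᵢP/Pᵢˢᵃᵗ = 0.8791
  T = 345.5 K: ΣzᵢP/Pᵢˢᵃᵗ = 1.0159
  T = 348.2 K: ΣzᵢP/Pᵢˢᵃᵗ = 0.9445
Interpolating between 345.5 K and 348.2 K gives T ≈ 346.1 K.

T = 346.1 K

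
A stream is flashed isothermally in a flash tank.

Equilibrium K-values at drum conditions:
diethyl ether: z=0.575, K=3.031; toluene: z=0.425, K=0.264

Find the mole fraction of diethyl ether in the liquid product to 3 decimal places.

Binary case is linear: z₁(K₁−1)(1+V/F(K₂−1)) + z₂(K₂−1)(1+V/F(K₁−1)) = 0
⇒ V/F = [z₁(K₁−1)+z₂(K₂−1)] / [−(K₁−1)(K₂−1)] = 0.8550/1.4948 = 0.572
Compositions from xᵢ = zᵢ/(1+V/F(Kᵢ−1)), yᵢ = Kᵢxᵢ:
  diethyl ether: x = 0.266, y = 0.806
  toluene: x = 0.734, y = 0.194

x_diethyl ether = 0.266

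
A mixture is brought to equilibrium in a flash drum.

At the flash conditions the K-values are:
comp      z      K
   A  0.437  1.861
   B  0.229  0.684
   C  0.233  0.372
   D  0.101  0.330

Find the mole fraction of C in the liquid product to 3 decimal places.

Iterate (Newton) starting at β = 0.43:
  β = 0.430: g = -0.1047, g' = -0.465 → β = 0.205
  β = 0.205: g = -0.0039, g' = -0.442 → β = 0.196
Converged at β = 0.196.
Compositions from xᵢ = zᵢ/(1+β(Kᵢ−1)), yᵢ = Kᵢxᵢ:
  A: x = 0.374, y = 0.696
  B: x = 0.244, y = 0.167
  C: x = 0.266, y = 0.099
  D: x = 0.116, y = 0.038

x_C = 0.266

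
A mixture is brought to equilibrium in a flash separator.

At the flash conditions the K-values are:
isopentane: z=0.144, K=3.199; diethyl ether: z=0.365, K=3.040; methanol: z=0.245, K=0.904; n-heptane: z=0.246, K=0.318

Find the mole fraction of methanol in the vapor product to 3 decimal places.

Let β = V/F and solve Σ zᵢ(Kᵢ−1)/(1+β(Kᵢ−1)) = 0.
g(0) = ΣzᵢKᵢ − 1 = 0.870 and g(1) = 1 − Σzᵢ/Kᵢ = -0.210, so a root lies in (0, 1).
Newton iteration, β⁰ = 0.5:
  β = 0.500: g = 0.2401, g' = -0.796 → β = 0.802
  β = 0.802: g = 0.0016, g' = -0.869 → β = 0.803
Converged at β = 0.803.
Compositions from xᵢ = zᵢ/(1+β(Kᵢ−1)), yᵢ = Kᵢxᵢ:
  isopentane: x = 0.052, y = 0.166
  diethyl ether: x = 0.138, y = 0.420
  methanol: x = 0.265, y = 0.240
  n-heptane: x = 0.544, y = 0.173

y_methanol = 0.240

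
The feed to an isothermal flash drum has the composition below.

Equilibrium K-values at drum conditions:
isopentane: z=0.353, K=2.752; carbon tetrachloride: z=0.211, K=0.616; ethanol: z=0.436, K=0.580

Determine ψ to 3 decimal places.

Material balance + equilibrium reduce to Σ zᵢ(Kᵢ−1)/(1+ψ(Kᵢ−1)) = 0.
g(0) = ΣzᵢKᵢ − 1 = 0.354 and g(1) = 1 − Σzᵢ/Kᵢ = -0.223, so a root lies in (0, 1).
Newton–Raphson from ψ = 0.5:
  ψ = 0.500: g = -0.0024, g' = -0.479 → ψ = 0.495
Converged at ψ = 0.495.

ψ = 0.495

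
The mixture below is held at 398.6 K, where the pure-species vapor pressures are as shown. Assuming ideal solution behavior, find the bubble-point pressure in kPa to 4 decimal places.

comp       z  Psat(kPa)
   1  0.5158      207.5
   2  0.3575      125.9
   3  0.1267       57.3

Pbub = 159.2977 kPa

At the bubble point ψ → 0, so ΣzᵢKᵢ = 1 with Kᵢ = Pᵢˢᵃᵗ/P ⇒ P = ΣzᵢPᵢˢᵃᵗ.
P = 0.5158·207.5 + 0.3575·125.9 + 0.1267·57.3 = 159.2977 kPa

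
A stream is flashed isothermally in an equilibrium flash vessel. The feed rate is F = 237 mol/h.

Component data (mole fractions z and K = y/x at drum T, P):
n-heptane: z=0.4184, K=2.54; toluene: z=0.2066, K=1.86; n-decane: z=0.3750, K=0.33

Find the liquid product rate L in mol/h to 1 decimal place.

L = 85.5 mol/h

Let β = V/F and solve Σ zᵢ(Kᵢ−1)/(1+β(Kᵢ−1)) = 0.
g(0) = ΣzᵢKᵢ − 1 = 0.5708 and g(1) = 1 − Σzᵢ/Kᵢ = -0.4122, so a root lies in (0, 1).
Newton iteration, β⁰ = 0.5:
  β = 0.5000: g = 0.11046, g' = -0.7721 → β = 0.6431
  β = 0.6431: g = -0.00331, g' = -0.8335 → β = 0.6391
Converged at β = 0.6391.
Then V = β·F = 0.6391·237 = 151.5 mol/h and L = F − V = 85.5 mol/h.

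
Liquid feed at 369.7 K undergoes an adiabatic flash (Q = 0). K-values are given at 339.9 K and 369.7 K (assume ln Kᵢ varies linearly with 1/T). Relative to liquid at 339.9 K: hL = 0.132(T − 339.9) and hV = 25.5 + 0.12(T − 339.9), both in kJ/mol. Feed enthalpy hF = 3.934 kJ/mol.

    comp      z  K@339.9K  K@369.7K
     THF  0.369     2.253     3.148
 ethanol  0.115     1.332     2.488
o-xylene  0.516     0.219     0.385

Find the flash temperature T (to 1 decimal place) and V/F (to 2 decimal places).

T = 341.8 K, V/F = 0.14

Adiabatic flash: solve Rachford–Rice at each trial T, then check hF = ψ·hV(T) + (1−ψ)·hL(T).
  T = 339.9 K: K = (2.253, 1.332, 0.219), RR gives ψ = 0.113, H_out = 2.876 kJ/mol
  T = 369.7 K: K = (3.148, 2.488, 0.385), RR gives ψ = 0.525, H_out = 17.131 kJ/mol
  T = 354.8 K: K = (2.682, 1.844, 0.294), RR gives ψ = 0.330, H_out = 10.322 kJ/mol
  T = 347.4 K: K = (2.464, 1.575, 0.255), RR gives ψ = 0.228, H_out = 6.789 kJ/mol
  T = 343.6 K: K = (2.356, 1.448, 0.236), RR gives ψ = 0.172, H_out = 4.861 kJ/mol
  T = 341.8 K: K = (2.306, 1.391, 0.228), RR gives ψ = 0.144, H_out = 3.910 kJ/mol
Linear interpolation between T = 341.8 (H_out = 3.910) and T = 343.6 (H_out = 4.861) on hF = 3.934 gives T ≈ 341.8 K, at which ψ = 0.14.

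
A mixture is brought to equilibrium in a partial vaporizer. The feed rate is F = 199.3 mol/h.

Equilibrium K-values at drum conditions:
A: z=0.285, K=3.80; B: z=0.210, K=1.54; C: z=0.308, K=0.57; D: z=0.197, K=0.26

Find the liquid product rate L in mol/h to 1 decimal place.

Rachford–Rice: g(V/F) = Σ zᵢ(Kᵢ−1)/(1+V/F(Kᵢ−1)) = 0.
g(0) = ΣzᵢKᵢ − 1 = 0.633 and g(1) = 1 − Σzᵢ/Kᵢ = -0.509, so a root lies in (0, 1).
Iterate (Newton) starting at V/F = 0.36:
  V/F = 0.360: g = 0.1369, g' = -0.877 → V/F = 0.516
  V/F = 0.516: g = 0.0090, g' = -0.788 → V/F = 0.528
Converged at V/F = 0.528.
Then V = V/F·F = 0.5275·199.3 = 105.1 mol/h and L = F − V = 94.2 mol/h.

L = 94.2 mol/h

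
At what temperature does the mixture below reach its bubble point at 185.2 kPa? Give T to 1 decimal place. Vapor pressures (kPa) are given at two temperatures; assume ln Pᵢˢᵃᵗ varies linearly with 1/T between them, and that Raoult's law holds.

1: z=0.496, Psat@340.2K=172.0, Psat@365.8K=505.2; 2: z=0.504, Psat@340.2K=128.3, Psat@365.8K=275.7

T = 345.6 K

Bubble-point temperature: ΣzᵢPᵢˢᵃᵗ(T) = P. Interpolate ln Pᵢˢᵃᵗ = aᵢ + bᵢ/T.
  T = 340.2 K: ΣzᵢPᵢˢᵃᵗ = 149.98 kPa
  T = 365.8 K: ΣzᵢPᵢˢᵃᵗ = 389.53 kPa
  T = 353.0 K: ΣzᵢPᵢˢᵃᵗ = 245.21 kPa
  T = 346.6 K: ΣzᵢPᵢˢᵃᵗ = 192.49 kPa
  T = 343.4 K: ΣzᵢPᵢˢᵃᵗ = 170.07 kPa
  T = 345.0 K: ΣzᵢPᵢˢᵃᵗ = 180.97 kPa
Interpolating between 345.0 K and 346.6 K gives T ≈ 345.6 K.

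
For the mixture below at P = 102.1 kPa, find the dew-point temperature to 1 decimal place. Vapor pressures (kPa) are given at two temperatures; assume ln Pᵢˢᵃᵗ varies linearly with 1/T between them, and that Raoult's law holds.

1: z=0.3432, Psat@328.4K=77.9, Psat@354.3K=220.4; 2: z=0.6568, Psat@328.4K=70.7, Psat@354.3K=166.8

Dew-point temperature: Σzᵢ·P/Pᵢˢᵃᵗ(T) = 1. Interpolate ln Pᵢˢᵃᵗ = aᵢ + bᵢ/T.
  T = 328.4 K: ΣzᵢP/Pᵢˢᵃᵗ = 1.3983
  T = 354.3 K: ΣzᵢP/Pᵢˢᵃᵗ = 0.5610
  T = 341.4 K: ΣzᵢP/Pᵢˢᵃᵗ = 0.8682
  T = 334.9 K: ΣzᵢP/Pᵢˢᵃᵗ = 1.0965
  T = 338.1 K: ΣzᵢP/Pᵢˢᵃᵗ = 0.9763
  T = 336.5 K: ΣzᵢP/Pᵢˢᵃᵗ = 1.0344
Interpolating between 336.5 K and 338.1 K gives T ≈ 337.4 K.

T = 337.4 K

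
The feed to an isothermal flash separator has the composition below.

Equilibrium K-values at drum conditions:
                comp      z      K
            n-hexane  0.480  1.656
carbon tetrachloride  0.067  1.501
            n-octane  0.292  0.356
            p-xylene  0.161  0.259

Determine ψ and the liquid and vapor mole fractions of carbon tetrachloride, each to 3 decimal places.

ψ = 0.095, x_carbon tetrachloride = 0.064, y_carbon tetrachloride = 0.096

Material balance + equilibrium reduce to Σ zᵢ(Kᵢ−1)/(1+ψ(Kᵢ−1)) = 0.
Feasibility: ΣzᵢKᵢ = 1.041, Σzᵢ/Kᵢ = 1.776 — both > 1, two phases present.
Newton iteration, ψ⁰ = 0.5:
  ψ = 0.500: g = -0.2029, g' = -0.614 → ψ = 0.170
  ψ = 0.170: g = -0.0333, g' = -0.450 → ψ = 0.096
  ψ = 0.096: g = -0.0005, g' = -0.438 → ψ = 0.095
Converged at ψ = 0.095.
Compositions from xᵢ = zᵢ/(1+ψ(Kᵢ−1)), yᵢ = Kᵢxᵢ:
  n-hexane: x = 0.452, y = 0.748
  carbon tetrachloride: x = 0.064, y = 0.096
  n-octane: x = 0.311, y = 0.111
  p-xylene: x = 0.173, y = 0.045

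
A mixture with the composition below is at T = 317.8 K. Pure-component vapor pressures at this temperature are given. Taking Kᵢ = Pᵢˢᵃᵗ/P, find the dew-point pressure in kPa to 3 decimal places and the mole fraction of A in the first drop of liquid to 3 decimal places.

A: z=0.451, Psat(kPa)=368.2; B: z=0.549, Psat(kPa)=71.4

Pdew = 112.184 kPa, x_A = 0.137

At the dew point ψ → 1, so Σzᵢ/Kᵢ = 1 with Kᵢ = Pᵢˢᵃᵗ/P ⇒ 1/P = Σzᵢ/Pᵢˢᵃᵗ.
1/P = 0.451/368.2 + 0.549/71.4 = 0.008914 ⇒ P = 112.184 kPa
xᵢ = zᵢP/Pᵢˢᵃᵗ ⇒ x_A = 0.451·112.184/368.2 = 0.137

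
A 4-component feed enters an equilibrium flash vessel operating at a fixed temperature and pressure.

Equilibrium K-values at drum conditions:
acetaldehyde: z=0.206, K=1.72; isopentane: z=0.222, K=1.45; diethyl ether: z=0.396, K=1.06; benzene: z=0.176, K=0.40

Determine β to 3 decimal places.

Newton iteration, β⁰ = 0.51:
  β = 0.510: g = 0.0606, g' = -0.220 → β = 0.786
  β = 0.786: g = -0.0086, g' = -0.296 → β = 0.757
  β = 0.757: g = -0.0002, g' = -0.284 → β = 0.756
Converged at β = 0.756.

β = 0.756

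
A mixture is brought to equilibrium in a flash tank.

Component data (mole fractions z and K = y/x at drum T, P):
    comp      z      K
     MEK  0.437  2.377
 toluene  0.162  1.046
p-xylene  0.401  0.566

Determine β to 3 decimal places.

Newton–Raphson from β = 0.5:
  β = 0.500: g = 0.1414, g' = -0.414 → β = 0.841
  β = 0.841: g = 0.0118, g' = -0.366 → β = 0.874
Converged at β = 0.874.

β = 0.874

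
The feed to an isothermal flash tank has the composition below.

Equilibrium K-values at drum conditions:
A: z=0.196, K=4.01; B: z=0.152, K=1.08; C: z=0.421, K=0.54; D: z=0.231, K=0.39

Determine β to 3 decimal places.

Iterate (Newton) starting at β = 0.5:
  β = 0.500: g = -0.2070, g' = -0.612 → β = 0.162
  β = 0.162: g = 0.0432, g' = -1.014 → β = 0.204
  β = 0.204: g = 0.0025, g' = -0.902 → β = 0.207
Converged at β = 0.207.

β = 0.207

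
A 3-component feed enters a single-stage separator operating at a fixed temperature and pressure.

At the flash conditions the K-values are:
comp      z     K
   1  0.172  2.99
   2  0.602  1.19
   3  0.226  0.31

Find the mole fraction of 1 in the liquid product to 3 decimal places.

Rachford–Rice: g(β) = Σ zᵢ(Kᵢ−1)/(1+β(Kᵢ−1)) = 0.
Check two-phase: ΣzᵢKᵢ = 1.301 > 1 and Σzᵢ/Kᵢ = 1.292 > 1, so g(0) = 0.301 > 0 and g(1) = -0.292 < 0.
Iterate (Newton) starting at β = 0.54:
  β = 0.540: g = 0.0202, g' = -0.449 → β = 0.585
  β = 0.585: g = -0.0003, g' = -0.466 → β = 0.584
Converged at β = 0.584.
Compositions from xᵢ = zᵢ/(1+β(Kᵢ−1)), yᵢ = Kᵢxᵢ:
  1: x = 0.080, y = 0.238
  2: x = 0.542, y = 0.645
  3: x = 0.379, y = 0.117

x_1 = 0.080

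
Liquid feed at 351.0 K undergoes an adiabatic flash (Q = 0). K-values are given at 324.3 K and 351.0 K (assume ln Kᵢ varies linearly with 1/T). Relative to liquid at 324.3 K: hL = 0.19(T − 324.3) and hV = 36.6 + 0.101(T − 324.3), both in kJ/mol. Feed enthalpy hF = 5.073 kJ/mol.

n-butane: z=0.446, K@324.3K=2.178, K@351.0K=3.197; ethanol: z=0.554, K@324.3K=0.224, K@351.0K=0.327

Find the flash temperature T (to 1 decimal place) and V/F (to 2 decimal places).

Adiabatic flash: solve Rachford–Rice at each trial T, then check hF = ψ·hV(T) + (1−ψ)·hL(T).
  T = 324.3 K: K = (2.178, 0.224), RR gives ψ = 0.104, H_out = 3.823 kJ/mol
  T = 351.0 K: K = (3.197, 0.327), RR gives ψ = 0.411, H_out = 19.123 kJ/mol
  T = 337.6 K: K = (2.657, 0.272), RR gives ψ = 0.279, H_out = 12.397 kJ/mol
  T = 331.0 K: K = (2.412, 0.248), RR gives ψ = 0.201, H_out = 8.494 kJ/mol
  T = 327.6 K: K = (2.292, 0.236), RR gives ψ = 0.154, H_out = 6.235 kJ/mol
  T = 326.0 K: K = (2.236, 0.230), RR gives ψ = 0.131, H_out = 5.096 kJ/mol
Linear interpolation between T = 324.3 (H_out = 3.823) and T = 326.0 (H_out = 5.096) on hF = 5.073 gives T ≈ 326.0 K, at which ψ = 0.13.

T = 326.0 K, V/F = 0.13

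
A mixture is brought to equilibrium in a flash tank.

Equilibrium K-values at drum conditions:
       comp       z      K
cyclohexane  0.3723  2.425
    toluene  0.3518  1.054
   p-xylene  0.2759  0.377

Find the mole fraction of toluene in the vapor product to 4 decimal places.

y_toluene = 0.3580

Rachford–Rice: g(V/F) = Σ zᵢ(Kᵢ−1)/(1+V/F(Kᵢ−1)) = 0.
Feasibility: ΣzᵢKᵢ = 1.3776, Σzᵢ/Kᵢ = 1.2191 — both > 1, two phases present.
Iterate (Newton) starting at V/F = 0.69:
  V/F = 0.6900: g = -0.01567, g' = -0.5226 → V/F = 0.6600
  V/F = 0.6600: g = -0.00019, g' = -0.5106 → V/F = 0.6597
Converged at V/F = 0.6597.
Compositions from xᵢ = zᵢ/(1+V/F(Kᵢ−1)), yᵢ = Kᵢxᵢ:
  cyclohexane: x = 0.1919, y = 0.4654
  toluene: x = 0.3397, y = 0.3580
  p-xylene: x = 0.4684, y = 0.1766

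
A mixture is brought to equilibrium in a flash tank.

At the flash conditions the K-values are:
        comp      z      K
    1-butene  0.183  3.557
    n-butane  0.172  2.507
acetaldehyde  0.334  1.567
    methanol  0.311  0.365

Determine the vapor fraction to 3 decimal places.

Rachford–Rice: g(ψ) = Σ zᵢ(Kᵢ−1)/(1+ψ(Kᵢ−1)) = 0.
g(0) = ΣzᵢKᵢ − 1 = 0.719 and g(1) = 1 − Σzᵢ/Kᵢ = -0.185, so a root lies in (0, 1).
Iterate (Newton) starting at ψ = 0.6:
  ψ = 0.600: g = 0.1430, g' = -0.681 → ψ = 0.810
  ψ = 0.810: g = -0.0078, g' = -0.788 → ψ = 0.800
Converged at ψ = 0.800.

ψ = 0.800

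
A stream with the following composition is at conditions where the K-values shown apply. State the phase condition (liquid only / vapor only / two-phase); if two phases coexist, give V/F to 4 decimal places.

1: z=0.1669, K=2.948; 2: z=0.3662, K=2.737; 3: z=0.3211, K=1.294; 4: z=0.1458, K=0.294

ΣzᵢKᵢ = 1.9527; Σzᵢ/Kᵢ = 0.9345.
Since Σzᵢ/Kᵢ < 1 the mixture is above its dew point — single vapor phase.

vapor only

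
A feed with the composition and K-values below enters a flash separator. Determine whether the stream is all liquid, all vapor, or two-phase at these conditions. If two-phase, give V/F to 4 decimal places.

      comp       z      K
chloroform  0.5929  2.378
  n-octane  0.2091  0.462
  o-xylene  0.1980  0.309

ΣzᵢKᵢ = 1.5677; Σzᵢ/Kᵢ = 1.3427.
Both exceed 1, so a two-phase solution exists.
Rachford–Rice: g(ψ) = Σ zᵢ(Kᵢ−1)/(1+ψ(Kᵢ−1)) = 0.
Iterate (Newton) starting at ψ = 0.44:
  ψ = 0.4400: g = 0.16465, g' = -0.7354 → ψ = 0.6639
  ψ = 0.6639: g = -0.00111, g' = -0.7762 → ψ = 0.6625
Converged at ψ = 0.6625.

two-phase, V/F = 0.6625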